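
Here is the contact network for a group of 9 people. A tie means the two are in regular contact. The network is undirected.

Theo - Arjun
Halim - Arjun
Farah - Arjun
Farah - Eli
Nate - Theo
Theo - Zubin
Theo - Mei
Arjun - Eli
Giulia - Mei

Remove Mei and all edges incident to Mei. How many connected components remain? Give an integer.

2

Without Mei, the remaining ties split the others into: {Arjun, Eli, Farah, Halim, Nate, Theo, Zubin}; {Giulia}.
That's 2 separate components.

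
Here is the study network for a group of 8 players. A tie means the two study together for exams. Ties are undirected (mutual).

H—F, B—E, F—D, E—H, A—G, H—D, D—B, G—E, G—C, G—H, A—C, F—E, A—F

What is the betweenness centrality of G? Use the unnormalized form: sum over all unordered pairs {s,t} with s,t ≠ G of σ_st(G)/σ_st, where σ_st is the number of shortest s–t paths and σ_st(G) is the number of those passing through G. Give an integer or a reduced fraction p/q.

29/6

Pairs whose geodesics pass through G — A–B: 1/3; A–E: 1/2; A–H: 1/2; B–C: 1; E–C: 1; H–C: 1; C–D: 1/2.
All other pairs contribute 0.
Summing the contributions gives betweenness(G) = 29/6.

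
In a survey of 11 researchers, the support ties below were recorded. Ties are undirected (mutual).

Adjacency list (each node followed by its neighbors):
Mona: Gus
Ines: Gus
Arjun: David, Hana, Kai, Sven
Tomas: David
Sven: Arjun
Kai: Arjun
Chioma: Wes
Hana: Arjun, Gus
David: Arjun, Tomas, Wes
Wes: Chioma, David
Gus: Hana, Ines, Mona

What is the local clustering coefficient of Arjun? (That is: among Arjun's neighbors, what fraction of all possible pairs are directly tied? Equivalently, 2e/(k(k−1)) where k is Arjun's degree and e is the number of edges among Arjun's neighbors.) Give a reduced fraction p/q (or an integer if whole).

Arjun's neighbors: David, Hana, Kai, and Sven (k = 4).
Possible neighbor pairs: C(4,2) = 6. Edges among them: none → e = 0.
Clustering(Arjun) = 0/6 = 0.

0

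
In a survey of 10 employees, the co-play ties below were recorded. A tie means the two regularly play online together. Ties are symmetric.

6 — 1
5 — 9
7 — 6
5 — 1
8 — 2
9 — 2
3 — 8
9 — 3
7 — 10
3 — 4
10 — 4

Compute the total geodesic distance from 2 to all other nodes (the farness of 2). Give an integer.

25

Distances from 2: 1:3, 3:2, 4:3, 5:2, 6:4, 7:5, 8:1, 9:1, 10:4.
Sum = 3 + 2 + 3 + 2 + 4 + 5 + 1 + 1 + 4 = 25.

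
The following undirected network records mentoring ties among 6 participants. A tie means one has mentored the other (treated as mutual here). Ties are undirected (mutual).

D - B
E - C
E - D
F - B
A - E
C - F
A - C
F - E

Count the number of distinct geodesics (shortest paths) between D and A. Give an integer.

1

The shortest distance is 2, and the only length-2 path is D–E–A. So there is exactly 1 shortest path.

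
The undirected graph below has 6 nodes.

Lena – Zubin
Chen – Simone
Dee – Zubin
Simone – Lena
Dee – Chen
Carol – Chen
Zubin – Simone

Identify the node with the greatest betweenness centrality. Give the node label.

Chen

Unnormalized betweenness of each node: Carol:0, Chen:9/2, Dee:1, Lena:0, Simone:3, Zubin:3/2.
Chen has the largest value, 9/2, making it the main broker — the node through which the most shortest paths run.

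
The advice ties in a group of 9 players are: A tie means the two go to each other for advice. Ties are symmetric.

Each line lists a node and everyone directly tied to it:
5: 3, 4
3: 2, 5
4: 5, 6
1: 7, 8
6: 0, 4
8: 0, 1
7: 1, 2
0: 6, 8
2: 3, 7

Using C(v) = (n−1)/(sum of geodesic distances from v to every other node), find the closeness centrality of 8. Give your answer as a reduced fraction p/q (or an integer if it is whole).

Distances from 8: 0:1, 1:1, 2:3, 3:4, 4:3, 5:4, 6:2, 7:2. Sum = 20.
n = 9, so closeness = 8/20 = 2/5.

2/5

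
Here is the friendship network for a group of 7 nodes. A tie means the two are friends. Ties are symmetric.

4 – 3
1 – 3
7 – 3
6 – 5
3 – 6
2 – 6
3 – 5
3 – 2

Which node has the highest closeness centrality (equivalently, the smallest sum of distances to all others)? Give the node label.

Farness (sum of distances to all others) for each node — 1:11, 2:10, 3:6, 4:11, 5:10, 6:9, 7:11.
The smallest farness is 6, for 3, so 3 has the highest closeness.

3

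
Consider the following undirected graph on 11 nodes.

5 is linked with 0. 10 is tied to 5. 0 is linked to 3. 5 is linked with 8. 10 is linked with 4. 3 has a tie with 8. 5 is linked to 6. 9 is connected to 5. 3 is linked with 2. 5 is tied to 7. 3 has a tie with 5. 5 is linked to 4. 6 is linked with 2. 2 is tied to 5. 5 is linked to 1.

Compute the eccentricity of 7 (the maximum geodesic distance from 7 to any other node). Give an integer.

Distances from 7: 0:2, 1:2, 2:2, 3:2, 4:2, 5:1, 6:2, 8:2, 9:2, 10:2.
The largest is 2 (to 2, 4, 9, 0, 10, 1, 3, 8, and 6), so the eccentricity of 7 is 2.

2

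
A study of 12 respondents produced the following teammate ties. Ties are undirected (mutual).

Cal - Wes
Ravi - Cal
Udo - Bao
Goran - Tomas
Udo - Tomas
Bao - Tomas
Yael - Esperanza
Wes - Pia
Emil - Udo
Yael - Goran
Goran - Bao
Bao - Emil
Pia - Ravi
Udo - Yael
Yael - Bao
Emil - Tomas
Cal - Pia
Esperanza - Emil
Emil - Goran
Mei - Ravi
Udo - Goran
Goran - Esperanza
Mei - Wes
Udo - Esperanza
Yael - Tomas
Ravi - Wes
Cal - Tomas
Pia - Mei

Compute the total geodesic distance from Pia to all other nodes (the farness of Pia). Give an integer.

Distances from Pia: Bao:3, Cal:1, Emil:3, Esperanza:4, Goran:3, Mei:1, Ravi:1, Tomas:2, Udo:3, Wes:1, Yael:3.
Sum = 3 + 1 + 3 + 4 + 3 + 1 + 1 + 2 + 3 + 1 + 3 = 25.

25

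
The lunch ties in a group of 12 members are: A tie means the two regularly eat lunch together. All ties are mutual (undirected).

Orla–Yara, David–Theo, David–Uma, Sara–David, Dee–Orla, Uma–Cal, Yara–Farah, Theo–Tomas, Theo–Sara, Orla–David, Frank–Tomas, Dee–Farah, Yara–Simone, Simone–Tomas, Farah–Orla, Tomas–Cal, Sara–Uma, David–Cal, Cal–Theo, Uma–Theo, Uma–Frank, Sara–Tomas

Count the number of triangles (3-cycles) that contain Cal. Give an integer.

Cal's neighbors: David, Theo, Tomas, and Uma.
Neighbor pairs that are themselves tied: Cal–David–Theo; Cal–David–Uma; Cal–Theo–Tomas; Cal–Theo–Uma. Each forms one triangle with Cal, for 4 in total.

4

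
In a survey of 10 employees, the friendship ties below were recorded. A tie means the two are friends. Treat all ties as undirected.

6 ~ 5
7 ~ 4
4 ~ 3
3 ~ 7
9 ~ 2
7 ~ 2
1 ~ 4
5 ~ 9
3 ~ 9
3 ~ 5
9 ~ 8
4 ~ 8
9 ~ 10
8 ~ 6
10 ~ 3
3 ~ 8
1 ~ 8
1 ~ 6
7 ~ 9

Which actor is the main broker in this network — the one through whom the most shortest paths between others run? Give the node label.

9

Unnormalized betweenness of each node: 1:2/3, 2:0, 3:13/2, 4:3, 5:7/3, 6:4/3, 7:7/3, 8:6, 9:53/6, 10:0.
9 has the largest value, 53/6, making it the main broker — the node through which the most shortest paths run.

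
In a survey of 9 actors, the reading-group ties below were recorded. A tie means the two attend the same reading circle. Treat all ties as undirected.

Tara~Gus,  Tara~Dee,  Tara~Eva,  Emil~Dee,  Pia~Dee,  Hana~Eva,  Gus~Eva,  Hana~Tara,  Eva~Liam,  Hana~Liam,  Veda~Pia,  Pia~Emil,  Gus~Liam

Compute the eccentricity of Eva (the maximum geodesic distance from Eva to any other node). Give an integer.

4

Distances from Eva: Dee:2, Emil:3, Gus:1, Hana:1, Liam:1, Pia:3, Tara:1, Veda:4.
The largest is 4 (to Veda), so the eccentricity of Eva is 4.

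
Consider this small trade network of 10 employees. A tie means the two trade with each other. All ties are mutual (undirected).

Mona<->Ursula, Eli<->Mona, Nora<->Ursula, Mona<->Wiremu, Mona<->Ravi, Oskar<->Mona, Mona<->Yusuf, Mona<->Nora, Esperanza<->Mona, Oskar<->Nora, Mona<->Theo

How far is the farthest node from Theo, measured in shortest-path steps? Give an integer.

Distances from Theo: Eli:2, Esperanza:2, Mona:1, Nora:2, Oskar:2, Ravi:2, Ursula:2, Wiremu:2, Yusuf:2.
The largest is 2 (to Wiremu, Oskar, Eli, Esperanza, Nora, Ravi, Ursula, and Yusuf), so the eccentricity of Theo is 2.

2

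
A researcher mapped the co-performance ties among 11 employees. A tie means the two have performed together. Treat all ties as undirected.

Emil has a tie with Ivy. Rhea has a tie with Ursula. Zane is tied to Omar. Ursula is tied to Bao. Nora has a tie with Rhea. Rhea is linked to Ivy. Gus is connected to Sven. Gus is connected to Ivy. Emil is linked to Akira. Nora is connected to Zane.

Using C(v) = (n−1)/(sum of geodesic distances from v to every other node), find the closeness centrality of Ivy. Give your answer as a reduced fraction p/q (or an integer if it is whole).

10/21

Distances from Ivy: Akira:2, Bao:3, Emil:1, Gus:1, Nora:2, Omar:4, Rhea:1, Sven:2, Ursula:2, Zane:3. Sum = 21.
n = 11, so closeness = 10/21.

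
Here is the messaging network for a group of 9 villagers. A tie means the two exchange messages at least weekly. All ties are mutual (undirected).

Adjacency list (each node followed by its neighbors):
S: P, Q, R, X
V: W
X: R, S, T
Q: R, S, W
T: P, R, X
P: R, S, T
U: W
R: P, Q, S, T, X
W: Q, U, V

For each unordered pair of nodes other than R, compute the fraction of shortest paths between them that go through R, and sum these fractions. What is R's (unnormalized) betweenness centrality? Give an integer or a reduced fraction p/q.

Pairs whose geodesics pass through R — V–P: 1/2; V–X: 1/2; V–T: 1; U–P: 1/2; U–X: 1/2; U–T: 1; W–P: 1/2; W–X: 1/2; W–T: 1; Q–P: 1/2; Q–X: 1/2; Q–T: 1; P–X: 1/3; T–S: 1/3.
All other pairs contribute 0.
Summing the contributions gives betweenness(R) = 26/3.

26/3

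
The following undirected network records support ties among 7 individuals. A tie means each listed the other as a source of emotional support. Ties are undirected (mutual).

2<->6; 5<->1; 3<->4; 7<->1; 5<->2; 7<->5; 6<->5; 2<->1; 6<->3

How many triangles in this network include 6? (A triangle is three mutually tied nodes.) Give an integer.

6's neighbors: 2, 3, and 5.
Neighbor pairs that are themselves tied: 6–2–5. Each forms one triangle with 6, for 1 in total.

1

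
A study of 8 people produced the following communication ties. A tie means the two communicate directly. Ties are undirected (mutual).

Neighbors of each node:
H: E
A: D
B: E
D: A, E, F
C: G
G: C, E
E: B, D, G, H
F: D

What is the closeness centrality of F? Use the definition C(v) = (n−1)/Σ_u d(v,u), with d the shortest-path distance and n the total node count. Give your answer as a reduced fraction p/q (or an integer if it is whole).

Distances from F: A:2, B:3, C:4, D:1, E:2, G:3, H:3. Sum = 18.
n = 8, so closeness = 7/18.

7/18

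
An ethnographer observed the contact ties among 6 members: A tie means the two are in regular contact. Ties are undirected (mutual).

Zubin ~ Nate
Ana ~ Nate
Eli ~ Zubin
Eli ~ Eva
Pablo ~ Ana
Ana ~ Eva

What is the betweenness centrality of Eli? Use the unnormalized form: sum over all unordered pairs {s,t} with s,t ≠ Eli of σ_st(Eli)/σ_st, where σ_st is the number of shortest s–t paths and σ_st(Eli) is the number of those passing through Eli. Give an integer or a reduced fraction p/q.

Pairs whose geodesics pass through Eli — Eva–Zubin: 1.
All other pairs contribute 0.
Summing the contributions gives betweenness(Eli) = 1.

1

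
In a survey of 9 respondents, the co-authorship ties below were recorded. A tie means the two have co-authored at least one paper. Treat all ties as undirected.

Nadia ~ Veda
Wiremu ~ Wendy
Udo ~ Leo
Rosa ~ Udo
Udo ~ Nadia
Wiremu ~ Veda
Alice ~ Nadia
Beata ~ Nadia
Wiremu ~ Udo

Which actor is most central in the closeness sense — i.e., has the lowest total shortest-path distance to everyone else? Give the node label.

Farness (sum of distances to all others) for each node — Alice:20, Beata:20, Leo:19, Nadia:13, Rosa:19, Udo:12, Veda:16, Wendy:22, Wiremu:15.
The smallest farness is 12, for Udo, so Udo has the highest closeness.

Udo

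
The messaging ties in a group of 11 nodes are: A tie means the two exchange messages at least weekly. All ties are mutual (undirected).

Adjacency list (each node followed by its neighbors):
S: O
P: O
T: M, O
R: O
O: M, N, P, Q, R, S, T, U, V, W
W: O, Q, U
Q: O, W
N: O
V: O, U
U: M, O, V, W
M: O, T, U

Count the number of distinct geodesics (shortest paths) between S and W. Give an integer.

The shortest distance is 2, and the only length-2 path is S–O–W. So there is exactly 1 shortest path.

1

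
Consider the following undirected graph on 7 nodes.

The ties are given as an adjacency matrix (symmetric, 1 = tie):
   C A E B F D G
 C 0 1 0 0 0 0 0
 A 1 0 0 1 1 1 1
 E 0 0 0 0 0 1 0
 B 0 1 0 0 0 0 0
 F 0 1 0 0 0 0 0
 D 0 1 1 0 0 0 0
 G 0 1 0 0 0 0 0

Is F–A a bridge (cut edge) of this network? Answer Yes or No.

Yes

Without the F–A edge there is no alternate route between F and A, so the network disconnects. It is a bridge.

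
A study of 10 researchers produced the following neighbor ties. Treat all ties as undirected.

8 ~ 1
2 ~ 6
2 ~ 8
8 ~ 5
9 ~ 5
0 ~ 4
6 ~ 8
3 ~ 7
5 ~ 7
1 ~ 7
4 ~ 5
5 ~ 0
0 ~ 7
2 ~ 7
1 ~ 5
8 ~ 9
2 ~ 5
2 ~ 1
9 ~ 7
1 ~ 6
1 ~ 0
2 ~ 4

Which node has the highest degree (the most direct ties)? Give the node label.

5

Degrees — 0:4, 1:6, 2:6, 3:1, 4:3, 5:7, 6:3, 7:6, 8:5, 9:3.
The maximum is 7, attained only by 5.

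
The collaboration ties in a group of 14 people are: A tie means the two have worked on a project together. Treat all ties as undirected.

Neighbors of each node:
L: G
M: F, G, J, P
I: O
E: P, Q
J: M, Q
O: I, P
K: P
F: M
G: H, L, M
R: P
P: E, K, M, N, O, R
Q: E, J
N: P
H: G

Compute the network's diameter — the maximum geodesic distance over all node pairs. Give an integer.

5

Eccentricity of each node (its greatest distance to any other): E:4, F:4, G:4, H:5, I:5, J:4, K:4, L:5, M:3, N:4, O:4, P:3, Q:4, R:4.
The maximum eccentricity is 5, realized for instance by the pair L–I via L – G – M – P – O – I. So the diameter is 5.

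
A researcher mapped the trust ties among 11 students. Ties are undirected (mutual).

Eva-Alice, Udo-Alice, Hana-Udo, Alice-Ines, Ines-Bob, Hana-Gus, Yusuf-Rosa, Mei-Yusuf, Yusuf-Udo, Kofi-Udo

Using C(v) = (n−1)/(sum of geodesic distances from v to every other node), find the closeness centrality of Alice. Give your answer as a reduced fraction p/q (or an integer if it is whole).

Distances from Alice: Bob:2, Eva:1, Gus:3, Hana:2, Ines:1, Kofi:2, Mei:3, Rosa:3, Udo:1, Yusuf:2. Sum = 20.
n = 11, so closeness = 10/20 = 1/2.

1/2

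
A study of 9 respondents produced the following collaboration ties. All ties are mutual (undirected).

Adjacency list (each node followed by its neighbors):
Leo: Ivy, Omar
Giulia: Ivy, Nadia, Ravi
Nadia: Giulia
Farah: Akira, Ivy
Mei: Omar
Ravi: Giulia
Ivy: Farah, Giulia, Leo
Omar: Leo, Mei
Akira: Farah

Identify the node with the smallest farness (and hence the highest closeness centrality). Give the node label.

Ivy

Farness (sum of distances to all others) for each node — Akira:26, Farah:19, Giulia:17, Ivy:14, Leo:17, Mei:29, Nadia:24, Omar:22, Ravi:24.
The smallest farness is 14, for Ivy, so Ivy has the highest closeness.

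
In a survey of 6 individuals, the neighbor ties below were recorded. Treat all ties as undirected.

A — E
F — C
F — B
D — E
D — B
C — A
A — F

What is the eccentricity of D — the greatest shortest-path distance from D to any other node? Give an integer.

Distances from D: A:2, B:1, C:3, E:1, F:2.
The largest is 3 (to C), so the eccentricity of D is 3.

3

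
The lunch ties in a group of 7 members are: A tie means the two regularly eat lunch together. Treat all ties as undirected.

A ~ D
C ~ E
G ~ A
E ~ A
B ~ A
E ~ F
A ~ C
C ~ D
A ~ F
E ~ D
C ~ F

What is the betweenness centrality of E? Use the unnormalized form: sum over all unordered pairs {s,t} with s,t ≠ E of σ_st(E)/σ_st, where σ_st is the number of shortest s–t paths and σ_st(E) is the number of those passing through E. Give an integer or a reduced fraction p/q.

Pairs whose geodesics pass through E — D–F: 1/3.
All other pairs contribute 0.
Summing the contributions gives betweenness(E) = 1/3.

1/3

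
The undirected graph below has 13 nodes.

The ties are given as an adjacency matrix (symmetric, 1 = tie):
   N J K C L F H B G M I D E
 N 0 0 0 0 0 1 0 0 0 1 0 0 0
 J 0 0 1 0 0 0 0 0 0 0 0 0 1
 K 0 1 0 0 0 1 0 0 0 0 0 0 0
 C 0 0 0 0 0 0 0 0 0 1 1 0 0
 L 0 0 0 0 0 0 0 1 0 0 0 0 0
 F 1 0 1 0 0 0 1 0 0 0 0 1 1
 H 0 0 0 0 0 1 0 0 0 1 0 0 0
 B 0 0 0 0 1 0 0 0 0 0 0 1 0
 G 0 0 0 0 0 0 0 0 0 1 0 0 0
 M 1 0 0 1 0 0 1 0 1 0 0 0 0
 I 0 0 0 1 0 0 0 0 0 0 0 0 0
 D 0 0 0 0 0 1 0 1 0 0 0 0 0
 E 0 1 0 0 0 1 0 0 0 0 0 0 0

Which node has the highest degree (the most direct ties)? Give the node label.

Degrees — B:2, C:2, D:2, E:2, F:5, G:1, H:2, I:1, J:2, K:2, L:1, M:4, N:2.
The maximum is 5, attained only by F.

F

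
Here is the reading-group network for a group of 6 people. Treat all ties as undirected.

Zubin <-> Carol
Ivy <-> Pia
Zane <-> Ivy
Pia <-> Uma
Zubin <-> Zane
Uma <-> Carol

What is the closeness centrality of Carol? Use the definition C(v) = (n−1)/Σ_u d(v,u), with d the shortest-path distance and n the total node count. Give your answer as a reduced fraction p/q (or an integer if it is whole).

Distances from Carol: Ivy:3, Pia:2, Uma:1, Zane:2, Zubin:1. Sum = 9.
n = 6, so closeness = 5/9.

5/9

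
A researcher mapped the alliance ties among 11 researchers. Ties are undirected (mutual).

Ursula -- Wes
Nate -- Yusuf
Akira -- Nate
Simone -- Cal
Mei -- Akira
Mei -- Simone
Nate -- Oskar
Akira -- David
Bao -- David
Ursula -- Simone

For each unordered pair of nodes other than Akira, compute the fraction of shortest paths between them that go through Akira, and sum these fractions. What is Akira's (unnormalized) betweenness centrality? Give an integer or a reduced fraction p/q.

31

Pairs whose geodesics pass through Akira — Simone–Oskar: 1; Simone–Yusuf: 1; Simone–Nate: 1; Simone–Bao: 1; Simone–David: 1; Oskar–Wes: 1; Oskar–Cal: 1; Oskar–Bao: 1; Oskar–David: 1; Oskar–Ursula: 1; Oskar–Mei: 1; Yusuf–Wes: 1; Yusuf–Cal: 1; Yusuf–Bao: 1 … (+17 more pairs).
All other pairs contribute 0.
Summing the contributions gives betweenness(Akira) = 31.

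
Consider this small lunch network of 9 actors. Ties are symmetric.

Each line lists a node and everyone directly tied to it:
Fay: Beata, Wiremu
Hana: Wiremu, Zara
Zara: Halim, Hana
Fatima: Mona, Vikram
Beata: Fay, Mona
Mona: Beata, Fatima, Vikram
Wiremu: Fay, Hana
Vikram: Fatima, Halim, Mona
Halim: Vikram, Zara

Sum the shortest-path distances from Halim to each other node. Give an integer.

18

Distances from Halim: Beata:3, Fatima:2, Fay:4, Hana:2, Mona:2, Vikram:1, Wiremu:3, Zara:1.
Sum = 3 + 2 + 4 + 2 + 2 + 1 + 3 + 1 = 18.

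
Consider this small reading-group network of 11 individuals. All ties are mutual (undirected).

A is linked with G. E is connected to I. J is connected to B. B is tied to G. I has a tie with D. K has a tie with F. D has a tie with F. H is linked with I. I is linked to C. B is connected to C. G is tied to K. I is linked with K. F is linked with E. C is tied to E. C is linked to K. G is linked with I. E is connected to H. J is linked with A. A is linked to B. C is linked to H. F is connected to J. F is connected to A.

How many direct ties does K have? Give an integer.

K is directly tied to C, F, G, and I. That is 4 neighbors, so the degree of K is 4.

4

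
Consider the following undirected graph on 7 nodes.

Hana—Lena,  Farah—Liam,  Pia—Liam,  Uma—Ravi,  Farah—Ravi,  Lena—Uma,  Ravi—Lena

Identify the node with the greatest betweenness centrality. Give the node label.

Ravi

Unnormalized betweenness of each node: Farah:8, Hana:0, Lena:5, Liam:5, Pia:0, Ravi:9, Uma:0.
Ravi has the largest value, 9, making it the main broker — the node through which the most shortest paths run.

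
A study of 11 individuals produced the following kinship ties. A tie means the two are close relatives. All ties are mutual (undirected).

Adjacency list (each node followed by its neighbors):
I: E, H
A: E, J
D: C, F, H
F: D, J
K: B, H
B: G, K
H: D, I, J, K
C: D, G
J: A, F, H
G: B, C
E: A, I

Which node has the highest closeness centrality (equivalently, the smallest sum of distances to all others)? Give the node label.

H

Farness (sum of distances to all others) for each node — A:27, B:27, C:25, D:20, E:28, F:24, G:30, H:17, I:23, J:21, K:22.
The smallest farness is 17, for H, so H has the highest closeness.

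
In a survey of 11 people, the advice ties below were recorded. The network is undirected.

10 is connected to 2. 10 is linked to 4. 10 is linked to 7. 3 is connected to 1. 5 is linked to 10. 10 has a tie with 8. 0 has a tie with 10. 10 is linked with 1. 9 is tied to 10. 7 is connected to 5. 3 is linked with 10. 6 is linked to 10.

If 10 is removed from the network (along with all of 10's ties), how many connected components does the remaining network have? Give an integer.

8

Without 10, the remaining ties split the others into: {5, 7}; {0}; {9}; {1, 3}; {2}; {4}; {8}; {6}.
That's 8 separate components.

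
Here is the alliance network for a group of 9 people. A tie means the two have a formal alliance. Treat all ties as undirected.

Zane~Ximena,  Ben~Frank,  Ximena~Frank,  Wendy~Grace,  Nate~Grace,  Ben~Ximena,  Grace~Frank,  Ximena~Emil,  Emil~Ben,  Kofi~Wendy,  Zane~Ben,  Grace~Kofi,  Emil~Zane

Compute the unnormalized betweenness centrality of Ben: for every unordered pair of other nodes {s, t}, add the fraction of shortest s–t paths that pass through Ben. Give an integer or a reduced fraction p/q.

5

Pairs whose geodesics pass through Ben — Wendy–Zane: 1/2; Wendy–Emil: 1/2; Kofi–Zane: 1/2; Kofi–Emil: 1/2; Grace–Zane: 1/2; Grace–Emil: 1/2; Nate–Zane: 1/2; Nate–Emil: 1/2; Zane–Frank: 1/2; Frank–Emil: 1/2.
All other pairs contribute 0.
Summing the contributions gives betweenness(Ben) = 5.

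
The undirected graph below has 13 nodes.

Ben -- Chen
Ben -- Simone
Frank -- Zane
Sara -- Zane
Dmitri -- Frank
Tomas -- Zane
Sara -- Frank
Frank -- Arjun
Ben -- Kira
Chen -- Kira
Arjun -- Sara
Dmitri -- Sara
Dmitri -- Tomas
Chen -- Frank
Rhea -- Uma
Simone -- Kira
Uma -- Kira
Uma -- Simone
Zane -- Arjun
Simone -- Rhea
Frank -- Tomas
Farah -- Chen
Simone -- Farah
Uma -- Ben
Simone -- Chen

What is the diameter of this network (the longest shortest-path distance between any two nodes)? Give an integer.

4

Eccentricity of each node (its greatest distance to any other): Arjun:4, Ben:3, Chen:2, Dmitri:4, Farah:3, Frank:3, Kira:3, Rhea:4, Sara:4, Simone:3, Tomas:4, Uma:4, Zane:4.
The maximum eccentricity is 4, realized for instance by the pair Uma–Zane via Uma – Simone – Chen – Frank – Zane. So the diameter is 4.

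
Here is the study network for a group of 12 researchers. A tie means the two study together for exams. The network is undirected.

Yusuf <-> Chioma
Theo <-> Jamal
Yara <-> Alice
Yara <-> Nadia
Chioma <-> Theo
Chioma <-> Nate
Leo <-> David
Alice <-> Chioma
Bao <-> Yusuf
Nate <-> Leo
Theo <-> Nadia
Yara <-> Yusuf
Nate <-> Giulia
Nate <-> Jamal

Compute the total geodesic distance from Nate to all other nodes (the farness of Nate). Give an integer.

21

Distances from Nate: Alice:2, Bao:3, Chioma:1, David:2, Giulia:1, Jamal:1, Leo:1, Nadia:3, Theo:2, Yara:3, Yusuf:2.
Sum = 2 + 3 + 1 + 2 + 1 + 1 + 1 + 3 + 2 + 3 + 2 = 21.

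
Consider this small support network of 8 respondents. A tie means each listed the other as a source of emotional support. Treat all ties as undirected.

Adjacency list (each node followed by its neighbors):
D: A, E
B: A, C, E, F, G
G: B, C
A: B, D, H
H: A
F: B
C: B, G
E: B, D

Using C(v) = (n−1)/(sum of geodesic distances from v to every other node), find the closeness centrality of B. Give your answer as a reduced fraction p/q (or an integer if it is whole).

Distances from B: A:1, C:1, D:2, E:1, F:1, G:1, H:2. Sum = 9.
n = 8, so closeness = 7/9.

7/9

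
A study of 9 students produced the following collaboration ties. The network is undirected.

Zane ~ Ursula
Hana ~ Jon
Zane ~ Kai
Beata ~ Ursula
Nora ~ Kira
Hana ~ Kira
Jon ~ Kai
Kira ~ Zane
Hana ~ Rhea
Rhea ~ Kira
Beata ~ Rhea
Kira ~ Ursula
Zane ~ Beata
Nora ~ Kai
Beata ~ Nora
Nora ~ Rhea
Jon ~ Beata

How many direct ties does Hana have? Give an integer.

Hana is directly tied to Jon, Kira, and Rhea. That is 3 neighbors, so the degree of Hana is 3.

3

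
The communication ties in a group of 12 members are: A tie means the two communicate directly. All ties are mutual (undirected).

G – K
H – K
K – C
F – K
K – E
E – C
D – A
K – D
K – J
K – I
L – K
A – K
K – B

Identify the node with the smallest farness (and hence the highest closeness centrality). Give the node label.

Farness (sum of distances to all others) for each node — A:20, B:21, C:20, D:20, E:20, F:21, G:21, H:21, I:21, J:21, K:11, L:21.
The smallest farness is 11, for K, so K has the highest closeness.

K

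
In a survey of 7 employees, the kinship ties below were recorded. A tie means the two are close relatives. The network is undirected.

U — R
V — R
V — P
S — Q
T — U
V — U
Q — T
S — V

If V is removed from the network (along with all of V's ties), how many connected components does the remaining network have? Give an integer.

Without V, the remaining ties split the others into: {Q, R, S, T, U}; {P}.
That's 2 separate components.

2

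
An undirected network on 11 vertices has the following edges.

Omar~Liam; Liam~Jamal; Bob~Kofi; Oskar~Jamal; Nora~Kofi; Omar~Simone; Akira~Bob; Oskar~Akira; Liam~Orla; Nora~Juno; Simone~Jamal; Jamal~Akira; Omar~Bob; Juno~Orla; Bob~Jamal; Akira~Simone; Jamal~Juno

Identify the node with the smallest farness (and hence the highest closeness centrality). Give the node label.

Jamal

Farness (sum of distances to all others) for each node — Akira:18, Bob:17, Jamal:14, Juno:18, Kofi:22, Liam:19, Nora:23, Omar:20, Orla:23, Oskar:22, Simone:20.
The smallest farness is 14, for Jamal, so Jamal has the highest closeness.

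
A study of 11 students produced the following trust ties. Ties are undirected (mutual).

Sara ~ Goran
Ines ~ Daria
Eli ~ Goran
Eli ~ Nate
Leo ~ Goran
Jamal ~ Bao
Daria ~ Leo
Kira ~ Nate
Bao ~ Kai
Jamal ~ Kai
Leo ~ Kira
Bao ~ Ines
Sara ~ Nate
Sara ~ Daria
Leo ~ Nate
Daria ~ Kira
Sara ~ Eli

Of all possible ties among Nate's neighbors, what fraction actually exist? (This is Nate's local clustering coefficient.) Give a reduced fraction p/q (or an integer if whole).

1/3

Nate's neighbors: Eli, Kira, Leo, and Sara (k = 4).
Possible neighbor pairs: C(4,2) = 6. Edges among them: Eli–Sara, Kira–Leo → e = 2.
Clustering(Nate) = 2/6 = 1/3.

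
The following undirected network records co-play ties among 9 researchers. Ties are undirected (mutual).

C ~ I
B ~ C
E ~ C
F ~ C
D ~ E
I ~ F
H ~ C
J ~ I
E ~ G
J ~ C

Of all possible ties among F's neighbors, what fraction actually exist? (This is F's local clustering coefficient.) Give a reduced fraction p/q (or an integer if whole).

1

F's neighbors: C and I (k = 2).
Possible neighbor pairs: C(2,2) = 1. Edges among them: C–I → e = 1.
Clustering(F) = 1/1.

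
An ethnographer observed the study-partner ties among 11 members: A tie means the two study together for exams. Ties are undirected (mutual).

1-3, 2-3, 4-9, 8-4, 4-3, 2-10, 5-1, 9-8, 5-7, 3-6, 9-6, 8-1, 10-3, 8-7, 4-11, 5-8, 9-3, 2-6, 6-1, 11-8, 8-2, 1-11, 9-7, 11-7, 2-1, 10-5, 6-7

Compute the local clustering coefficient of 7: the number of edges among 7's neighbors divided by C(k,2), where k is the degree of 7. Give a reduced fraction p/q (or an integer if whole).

2/5

7's neighbors: 5, 6, 8, 9, and 11 (k = 5).
Possible neighbor pairs: C(5,2) = 10. Edges among them: 5–8, 6–9, 8–9, 8–11 → e = 4.
Clustering(7) = 4/10 = 2/5.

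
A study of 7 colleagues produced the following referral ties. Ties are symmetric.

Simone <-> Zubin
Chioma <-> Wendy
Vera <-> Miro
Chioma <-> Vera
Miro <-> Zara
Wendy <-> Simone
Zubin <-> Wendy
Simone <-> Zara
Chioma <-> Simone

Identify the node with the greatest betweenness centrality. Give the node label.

Simone

Unnormalized betweenness of each node: Chioma:7/2, Miro:1, Simone:11/2, Vera:3/2, Wendy:1, Zara:5/2, Zubin:0.
Simone has the largest value, 11/2, making it the main broker — the node through which the most shortest paths run.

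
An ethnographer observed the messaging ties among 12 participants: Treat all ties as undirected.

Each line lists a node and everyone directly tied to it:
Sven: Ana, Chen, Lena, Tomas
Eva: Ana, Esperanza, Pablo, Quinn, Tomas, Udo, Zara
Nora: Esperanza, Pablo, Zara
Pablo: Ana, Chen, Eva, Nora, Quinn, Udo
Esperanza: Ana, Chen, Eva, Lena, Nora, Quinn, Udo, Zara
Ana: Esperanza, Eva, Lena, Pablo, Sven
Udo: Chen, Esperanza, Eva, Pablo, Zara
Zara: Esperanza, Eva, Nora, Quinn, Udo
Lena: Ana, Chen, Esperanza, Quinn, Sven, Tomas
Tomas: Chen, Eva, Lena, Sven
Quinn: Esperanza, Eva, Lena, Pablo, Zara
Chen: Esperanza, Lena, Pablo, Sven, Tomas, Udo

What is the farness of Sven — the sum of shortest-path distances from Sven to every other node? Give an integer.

Distances from Sven: Ana:1, Chen:1, Esperanza:2, Eva:2, Lena:1, Nora:3, Pablo:2, Quinn:2, Tomas:1, Udo:2, Zara:3.
Sum = 1 + 1 + 2 + 2 + 1 + 3 + 2 + 2 + 1 + 2 + 3 = 20.

20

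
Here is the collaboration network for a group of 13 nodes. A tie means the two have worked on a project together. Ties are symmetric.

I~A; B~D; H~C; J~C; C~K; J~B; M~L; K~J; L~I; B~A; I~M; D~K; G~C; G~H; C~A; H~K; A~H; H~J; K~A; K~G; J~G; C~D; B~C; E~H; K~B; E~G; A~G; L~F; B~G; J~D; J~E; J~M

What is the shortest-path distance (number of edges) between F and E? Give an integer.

One shortest route is F – L – M – J – E, which uses 4 edges, and at distance 3 from F we only reach {A, J}, which does not include E. So d(F,E) = 4.

4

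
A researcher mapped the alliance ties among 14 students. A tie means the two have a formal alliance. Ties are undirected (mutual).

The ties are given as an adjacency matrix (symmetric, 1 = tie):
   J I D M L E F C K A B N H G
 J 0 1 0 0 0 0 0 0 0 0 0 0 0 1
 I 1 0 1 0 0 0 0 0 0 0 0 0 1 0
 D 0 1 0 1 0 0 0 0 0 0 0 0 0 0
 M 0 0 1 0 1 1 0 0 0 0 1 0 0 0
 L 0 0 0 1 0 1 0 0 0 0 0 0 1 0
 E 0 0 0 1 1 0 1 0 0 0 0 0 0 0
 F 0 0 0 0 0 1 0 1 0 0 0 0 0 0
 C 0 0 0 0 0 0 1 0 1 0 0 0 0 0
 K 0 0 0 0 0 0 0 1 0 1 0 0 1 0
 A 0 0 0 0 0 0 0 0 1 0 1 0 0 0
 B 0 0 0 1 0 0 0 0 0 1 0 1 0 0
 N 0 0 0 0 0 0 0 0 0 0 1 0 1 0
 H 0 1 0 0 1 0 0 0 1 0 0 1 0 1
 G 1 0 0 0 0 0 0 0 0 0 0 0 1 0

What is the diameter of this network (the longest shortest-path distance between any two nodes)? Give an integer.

Eccentricity of each node (its greatest distance to any other): A:4, B:4, C:4, D:4, E:4, F:5, G:4, H:3, I:4, J:5, K:3, L:3, M:3, N:4.
The maximum eccentricity is 5, realized for instance by the pair J–F via J – I – D – M – E – F. So the diameter is 5.

5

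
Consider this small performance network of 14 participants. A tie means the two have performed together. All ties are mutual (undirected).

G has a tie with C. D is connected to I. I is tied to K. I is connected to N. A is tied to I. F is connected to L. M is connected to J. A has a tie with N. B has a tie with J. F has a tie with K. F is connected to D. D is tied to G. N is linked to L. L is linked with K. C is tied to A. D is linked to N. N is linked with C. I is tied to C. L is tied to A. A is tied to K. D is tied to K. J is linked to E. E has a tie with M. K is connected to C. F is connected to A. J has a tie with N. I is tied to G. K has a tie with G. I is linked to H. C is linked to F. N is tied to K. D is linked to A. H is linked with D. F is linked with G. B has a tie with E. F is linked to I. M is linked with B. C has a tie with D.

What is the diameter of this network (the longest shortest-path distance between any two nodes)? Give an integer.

Eccentricity of each node (its greatest distance to any other): A:3, B:4, C:3, D:3, E:4, F:4, G:4, H:4, I:3, J:3, K:3, L:3, M:4, N:2.
The maximum eccentricity is 4, realized for instance by the pair B–H via B – J – N – I – H. So the diameter is 4.

4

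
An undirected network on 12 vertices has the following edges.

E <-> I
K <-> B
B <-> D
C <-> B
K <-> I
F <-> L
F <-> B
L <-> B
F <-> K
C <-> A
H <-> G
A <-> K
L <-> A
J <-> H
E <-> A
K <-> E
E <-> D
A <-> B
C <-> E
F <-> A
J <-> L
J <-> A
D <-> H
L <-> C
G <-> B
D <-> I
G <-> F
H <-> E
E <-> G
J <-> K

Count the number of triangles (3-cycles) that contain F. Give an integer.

F's neighbors: A, B, G, K, and L.
Neighbor pairs that are themselves tied: F–A–B; F–A–K; F–A–L; F–B–G; F–B–K; F–B–L. Each forms one triangle with F, for 6 in total.

6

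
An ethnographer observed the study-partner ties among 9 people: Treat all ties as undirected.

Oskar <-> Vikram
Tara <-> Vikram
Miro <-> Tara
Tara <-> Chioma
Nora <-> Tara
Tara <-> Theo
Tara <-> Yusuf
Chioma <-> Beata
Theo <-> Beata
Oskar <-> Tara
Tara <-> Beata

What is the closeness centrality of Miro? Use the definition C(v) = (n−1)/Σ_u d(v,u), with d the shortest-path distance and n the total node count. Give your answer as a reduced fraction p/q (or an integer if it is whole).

Distances from Miro: Beata:2, Chioma:2, Nora:2, Oskar:2, Tara:1, Theo:2, Vikram:2, Yusuf:2. Sum = 15.
n = 9, so closeness = 8/15.

8/15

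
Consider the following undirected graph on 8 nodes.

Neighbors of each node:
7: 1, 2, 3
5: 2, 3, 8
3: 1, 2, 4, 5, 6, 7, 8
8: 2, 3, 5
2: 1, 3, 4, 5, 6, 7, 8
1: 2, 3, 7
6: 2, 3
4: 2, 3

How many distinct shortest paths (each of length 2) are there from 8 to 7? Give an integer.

2

The shortest distance is 2. The length-2 paths are: 8–2–7; 8–3–7.
That gives 2 distinct shortest paths.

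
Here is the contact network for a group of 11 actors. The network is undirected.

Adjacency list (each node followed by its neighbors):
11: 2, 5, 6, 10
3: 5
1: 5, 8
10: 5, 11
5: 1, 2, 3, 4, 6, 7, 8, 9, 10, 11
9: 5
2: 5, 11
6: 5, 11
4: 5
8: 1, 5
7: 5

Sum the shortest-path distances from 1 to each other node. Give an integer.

Distances from 1: 2:2, 3:2, 4:2, 5:1, 6:2, 7:2, 8:1, 9:2, 10:2, 11:2.
Sum = 2 + 2 + 2 + 1 + 2 + 2 + 1 + 2 + 2 + 2 = 18.

18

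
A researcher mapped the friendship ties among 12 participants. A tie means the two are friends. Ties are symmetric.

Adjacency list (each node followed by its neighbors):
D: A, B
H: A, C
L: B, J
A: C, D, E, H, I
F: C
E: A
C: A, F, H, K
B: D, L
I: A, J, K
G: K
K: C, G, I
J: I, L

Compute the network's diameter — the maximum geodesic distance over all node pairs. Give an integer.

5

Eccentricity of each node (its greatest distance to any other): A:3, B:5, C:4, D:4, E:4, F:5, G:5, H:4, I:3, J:4, K:4, L:5.
The maximum eccentricity is 5, realized for instance by the pair B–G via B – D – A – C – K – G. So the diameter is 5.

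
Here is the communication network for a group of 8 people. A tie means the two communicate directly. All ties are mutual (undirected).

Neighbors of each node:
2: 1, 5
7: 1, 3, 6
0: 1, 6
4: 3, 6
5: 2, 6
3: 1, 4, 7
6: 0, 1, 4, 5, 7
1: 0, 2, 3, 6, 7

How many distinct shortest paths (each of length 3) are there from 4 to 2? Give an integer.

3

The shortest distance is 3. The length-3 paths are: 4–6–5–2; 4–6–1–2; 4–3–1–2.
That gives 3 distinct shortest paths.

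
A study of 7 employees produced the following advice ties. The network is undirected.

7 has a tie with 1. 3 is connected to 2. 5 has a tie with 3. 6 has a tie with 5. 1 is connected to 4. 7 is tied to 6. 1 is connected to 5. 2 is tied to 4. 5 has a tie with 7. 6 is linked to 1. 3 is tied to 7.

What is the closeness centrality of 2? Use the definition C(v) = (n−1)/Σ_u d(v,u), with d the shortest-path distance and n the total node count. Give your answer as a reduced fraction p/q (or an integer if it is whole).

Distances from 2: 1:2, 3:1, 4:1, 5:2, 6:3, 7:2. Sum = 11.
n = 7, so closeness = 6/11.

6/11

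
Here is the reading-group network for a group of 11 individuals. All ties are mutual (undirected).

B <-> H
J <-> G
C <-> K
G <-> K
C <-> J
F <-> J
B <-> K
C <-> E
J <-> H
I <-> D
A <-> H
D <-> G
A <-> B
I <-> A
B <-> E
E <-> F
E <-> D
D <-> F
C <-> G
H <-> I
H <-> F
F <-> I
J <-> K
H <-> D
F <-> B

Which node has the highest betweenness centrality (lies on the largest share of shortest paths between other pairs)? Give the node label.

B

Unnormalized betweenness of each node: A:1/2, B:67/12, C:3/2, D:22/5, E:77/30, F:39/10, G:11/5, H:151/30, I:13/12, J:289/60, K:29/12.
B has the largest value, 67/12, making it the main broker — the node through which the most shortest paths run.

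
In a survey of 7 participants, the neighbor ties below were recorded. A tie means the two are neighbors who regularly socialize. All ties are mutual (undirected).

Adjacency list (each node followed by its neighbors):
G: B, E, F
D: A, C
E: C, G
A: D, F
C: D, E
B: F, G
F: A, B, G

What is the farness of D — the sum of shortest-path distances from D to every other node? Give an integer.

Distances from D: A:1, B:3, C:1, E:2, F:2, G:3.
Sum = 1 + 3 + 1 + 2 + 2 + 3 = 12.

12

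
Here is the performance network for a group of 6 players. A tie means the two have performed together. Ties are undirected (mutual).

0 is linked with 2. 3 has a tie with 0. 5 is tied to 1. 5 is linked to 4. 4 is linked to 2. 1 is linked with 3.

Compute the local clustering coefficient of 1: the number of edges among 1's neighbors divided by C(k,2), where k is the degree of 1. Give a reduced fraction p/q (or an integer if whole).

1's neighbors: 3 and 5 (k = 2).
Possible neighbor pairs: C(2,2) = 1. Edges among them: none → e = 0.
Clustering(1) = 0/1.

0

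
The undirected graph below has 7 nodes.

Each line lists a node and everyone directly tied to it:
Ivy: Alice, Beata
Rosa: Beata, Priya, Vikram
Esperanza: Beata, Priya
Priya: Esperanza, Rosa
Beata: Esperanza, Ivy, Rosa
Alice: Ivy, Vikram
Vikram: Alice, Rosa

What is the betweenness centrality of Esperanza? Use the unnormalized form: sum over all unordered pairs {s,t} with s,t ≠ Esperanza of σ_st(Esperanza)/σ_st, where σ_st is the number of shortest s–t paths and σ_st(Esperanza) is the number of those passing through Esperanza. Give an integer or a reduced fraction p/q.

Pairs whose geodesics pass through Esperanza — Ivy–Priya: 1/2; Beata–Priya: 1/2.
All other pairs contribute 0.
Summing the contributions gives betweenness(Esperanza) = 1.

1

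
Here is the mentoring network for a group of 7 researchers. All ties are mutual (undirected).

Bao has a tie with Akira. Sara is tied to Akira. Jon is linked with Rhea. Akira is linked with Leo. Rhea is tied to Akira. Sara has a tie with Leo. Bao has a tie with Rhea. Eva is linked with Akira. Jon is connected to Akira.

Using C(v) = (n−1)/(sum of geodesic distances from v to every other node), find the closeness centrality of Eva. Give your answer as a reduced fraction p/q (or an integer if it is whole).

Distances from Eva: Akira:1, Bao:2, Jon:2, Leo:2, Rhea:2, Sara:2. Sum = 11.
n = 7, so closeness = 6/11.

6/11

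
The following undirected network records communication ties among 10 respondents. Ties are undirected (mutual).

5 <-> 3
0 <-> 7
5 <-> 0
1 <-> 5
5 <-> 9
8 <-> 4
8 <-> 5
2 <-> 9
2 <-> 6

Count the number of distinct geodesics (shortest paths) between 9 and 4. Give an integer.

1

The shortest distance is 3, and the only length-3 path is 9–5–8–4. So there is exactly 1 shortest path.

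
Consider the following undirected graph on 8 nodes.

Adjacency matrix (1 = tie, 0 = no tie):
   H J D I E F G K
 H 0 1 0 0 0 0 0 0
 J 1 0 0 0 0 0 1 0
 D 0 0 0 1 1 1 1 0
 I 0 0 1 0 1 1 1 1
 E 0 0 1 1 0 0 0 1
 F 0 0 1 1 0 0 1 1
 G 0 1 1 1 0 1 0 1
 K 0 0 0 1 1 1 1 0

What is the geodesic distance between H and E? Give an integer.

4

One shortest route is H – J – G – D – E, which uses 4 edges, and at distance 3 from H we only reach {D, F, I, K}, which does not include E. So d(H,E) = 4.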